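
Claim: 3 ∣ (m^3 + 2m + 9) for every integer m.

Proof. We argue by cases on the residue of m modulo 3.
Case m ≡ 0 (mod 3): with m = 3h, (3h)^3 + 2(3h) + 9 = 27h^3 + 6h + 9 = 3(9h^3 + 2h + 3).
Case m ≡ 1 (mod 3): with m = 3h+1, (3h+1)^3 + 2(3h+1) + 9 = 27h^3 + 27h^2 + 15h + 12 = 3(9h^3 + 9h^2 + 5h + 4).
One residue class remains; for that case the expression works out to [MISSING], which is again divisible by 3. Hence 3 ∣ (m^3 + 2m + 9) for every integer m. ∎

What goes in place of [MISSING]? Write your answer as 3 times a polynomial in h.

3(9h^3 + 18h^2 + 14h + 7)

Only m ≡ 2 (mod 3) is unaccounted for. Put m = 3h+2:
(3h+2)^3 + 2(3h+2) + 9 expands to 27h^3 + 54h^2 + 42h + 21,
and factoring out 3 leaves 3(9h^3 + 18h^2 + 14h + 7).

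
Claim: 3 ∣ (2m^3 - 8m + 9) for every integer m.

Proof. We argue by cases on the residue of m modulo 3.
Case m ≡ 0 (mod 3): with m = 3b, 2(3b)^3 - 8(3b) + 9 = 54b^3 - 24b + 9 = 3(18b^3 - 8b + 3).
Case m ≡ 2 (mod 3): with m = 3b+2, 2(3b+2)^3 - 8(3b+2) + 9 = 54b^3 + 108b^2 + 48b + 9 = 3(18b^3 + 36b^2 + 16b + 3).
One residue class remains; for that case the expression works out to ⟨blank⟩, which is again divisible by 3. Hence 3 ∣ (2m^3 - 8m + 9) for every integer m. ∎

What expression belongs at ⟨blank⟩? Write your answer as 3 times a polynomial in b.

3(18b^3 + 18b^2 - 2b + 1)

Only m ≡ 1 (mod 3) is unaccounted for. Put m = 3b+1:
2(3b+1)^3 - 8(3b+1) + 9 expands to 54b^3 + 54b^2 - 6b + 3,
and factoring out 3 leaves 3(18b^3 + 18b^2 - 2b + 1).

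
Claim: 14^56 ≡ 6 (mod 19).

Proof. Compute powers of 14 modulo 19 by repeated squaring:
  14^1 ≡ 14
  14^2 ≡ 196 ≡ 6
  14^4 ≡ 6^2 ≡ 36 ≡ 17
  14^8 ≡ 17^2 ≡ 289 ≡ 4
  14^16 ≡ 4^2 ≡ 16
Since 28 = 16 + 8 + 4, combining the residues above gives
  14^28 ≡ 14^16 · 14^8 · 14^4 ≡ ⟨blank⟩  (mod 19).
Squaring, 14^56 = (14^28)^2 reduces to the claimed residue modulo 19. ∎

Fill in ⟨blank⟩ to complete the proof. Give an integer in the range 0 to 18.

14^16 · 14^8 · 14^4 ≡ 16 · 4 · 17 = 1088.
1088 mod 19 = 5, so 14^28 ≡ 5 (mod 19).

5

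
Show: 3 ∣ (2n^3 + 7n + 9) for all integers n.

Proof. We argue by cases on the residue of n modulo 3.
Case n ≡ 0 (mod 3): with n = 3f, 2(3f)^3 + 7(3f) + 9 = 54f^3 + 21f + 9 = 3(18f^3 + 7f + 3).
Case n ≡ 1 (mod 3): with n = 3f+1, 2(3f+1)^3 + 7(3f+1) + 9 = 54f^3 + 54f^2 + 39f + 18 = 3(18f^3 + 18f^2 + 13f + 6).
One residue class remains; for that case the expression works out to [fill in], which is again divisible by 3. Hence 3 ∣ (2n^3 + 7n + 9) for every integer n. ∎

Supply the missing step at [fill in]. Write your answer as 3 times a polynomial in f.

3(18f^3 + 36f^2 + 31f + 13)

Only n ≡ 2 (mod 3) is unaccounted for. Put n = 3f+2:
2(3f+2)^3 + 7(3f+2) + 9 expands to 54f^3 + 108f^2 + 93f + 39,
and factoring out 3 leaves 3(18f^3 + 36f^2 + 31f + 13).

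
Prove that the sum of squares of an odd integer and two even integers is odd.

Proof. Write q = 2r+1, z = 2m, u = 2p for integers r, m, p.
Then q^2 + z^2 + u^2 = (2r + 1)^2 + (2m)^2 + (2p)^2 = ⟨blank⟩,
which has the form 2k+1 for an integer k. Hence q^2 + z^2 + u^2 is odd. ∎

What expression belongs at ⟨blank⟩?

2(2m^2 + 2p^2 + 2r^2 + 2r) + 1

(2r + 1)^2 + (2m)^2 + (2p)^2 = 4m^2 + 4p^2 + 4r^2 + 4r + 1
= 2(2m^2 + 2p^2 + 2r^2 + 2r) + 1.
Since 2m^2 + 2p^2 + 2r^2 + 2r is an integer, the sum of squares is of the form 2k+1 for an integer k.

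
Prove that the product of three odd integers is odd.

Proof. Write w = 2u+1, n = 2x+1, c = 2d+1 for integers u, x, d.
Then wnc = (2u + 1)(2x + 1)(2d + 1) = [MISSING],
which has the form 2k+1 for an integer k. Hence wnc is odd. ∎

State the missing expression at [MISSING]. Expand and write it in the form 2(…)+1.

2(4dux + 2du + 2dx + d + 2ux + u + x) + 1

(2u + 1)(2x + 1)(2d + 1) = 8dux + 4du + 4dx + 2d + 4ux + 2u + 2x + 1
= 2(4dux + 2du + 2dx + d + 2ux + u + x) + 1.
Since 4dux + 2du + 2dx + d + 2ux + u + x is an integer, the product is of the form 2k+1 for an integer k.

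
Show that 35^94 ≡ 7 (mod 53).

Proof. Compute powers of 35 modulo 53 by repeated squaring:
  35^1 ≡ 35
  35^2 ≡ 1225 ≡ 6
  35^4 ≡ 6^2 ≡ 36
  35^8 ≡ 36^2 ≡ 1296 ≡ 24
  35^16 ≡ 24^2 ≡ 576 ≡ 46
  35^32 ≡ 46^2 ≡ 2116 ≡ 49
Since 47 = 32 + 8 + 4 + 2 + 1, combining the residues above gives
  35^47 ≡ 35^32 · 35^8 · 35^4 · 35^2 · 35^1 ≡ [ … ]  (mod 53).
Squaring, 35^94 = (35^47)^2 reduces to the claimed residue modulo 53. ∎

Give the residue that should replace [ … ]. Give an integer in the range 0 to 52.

35^32 · 35^8 · 35^4 · 35^2 · 35^1 ≡ 49 · 24 · 36 · 6 · 35 = 8890560.
8890560 mod 53 = 22, so 35^47 ≡ 22 (mod 53).

22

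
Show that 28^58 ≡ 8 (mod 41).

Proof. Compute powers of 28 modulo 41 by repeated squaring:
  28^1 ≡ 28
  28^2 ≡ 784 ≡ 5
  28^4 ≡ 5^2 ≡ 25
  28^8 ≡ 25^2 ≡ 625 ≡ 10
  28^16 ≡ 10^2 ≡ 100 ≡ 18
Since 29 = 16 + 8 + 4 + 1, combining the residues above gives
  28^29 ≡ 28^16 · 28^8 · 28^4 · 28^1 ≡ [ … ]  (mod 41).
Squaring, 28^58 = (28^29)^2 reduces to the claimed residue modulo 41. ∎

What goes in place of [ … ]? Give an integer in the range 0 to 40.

Multiply the listed residues: 18 · 10 · 25 · 28 = 180 → 4500 → 126000.
Reducing modulo 41: 126000 = 3073·41 + 7, so 28^29 ≡ 7.

7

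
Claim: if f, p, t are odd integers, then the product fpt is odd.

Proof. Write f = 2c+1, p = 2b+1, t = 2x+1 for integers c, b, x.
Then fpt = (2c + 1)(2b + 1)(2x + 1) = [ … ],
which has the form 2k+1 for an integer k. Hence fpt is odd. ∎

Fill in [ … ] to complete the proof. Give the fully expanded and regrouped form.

Expanding: (2c + 1)(2b + 1)(2x + 1) = 8bcx + 4bc + 4bx + 2b + 4cx + 2c + 2x + 1.
Every term except the constant is even, so this is 2(4bcx + 2bc + 2bx + b + 2cx + c + x) + 1,
and 4bcx + 2bc + 2bx + b + 2cx + c + x ∈ ℤ gives the required form.

2(4bcx + 2bc + 2bx + b + 2cx + c + x) + 1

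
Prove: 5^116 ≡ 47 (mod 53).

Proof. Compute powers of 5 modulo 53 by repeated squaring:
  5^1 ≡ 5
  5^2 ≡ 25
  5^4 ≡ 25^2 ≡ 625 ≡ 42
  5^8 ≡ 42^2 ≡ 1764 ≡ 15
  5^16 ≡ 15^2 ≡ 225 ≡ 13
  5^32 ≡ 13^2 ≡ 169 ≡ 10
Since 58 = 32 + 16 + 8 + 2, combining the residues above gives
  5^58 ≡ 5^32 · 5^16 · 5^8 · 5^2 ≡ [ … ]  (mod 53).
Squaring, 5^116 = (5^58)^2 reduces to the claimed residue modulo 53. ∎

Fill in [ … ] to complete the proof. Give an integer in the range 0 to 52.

5^32 · 5^16 · 5^8 · 5^2 ≡ 10 · 13 · 15 · 25 = 48750.
48750 mod 53 = 43, so 5^58 ≡ 43 (mod 53).

43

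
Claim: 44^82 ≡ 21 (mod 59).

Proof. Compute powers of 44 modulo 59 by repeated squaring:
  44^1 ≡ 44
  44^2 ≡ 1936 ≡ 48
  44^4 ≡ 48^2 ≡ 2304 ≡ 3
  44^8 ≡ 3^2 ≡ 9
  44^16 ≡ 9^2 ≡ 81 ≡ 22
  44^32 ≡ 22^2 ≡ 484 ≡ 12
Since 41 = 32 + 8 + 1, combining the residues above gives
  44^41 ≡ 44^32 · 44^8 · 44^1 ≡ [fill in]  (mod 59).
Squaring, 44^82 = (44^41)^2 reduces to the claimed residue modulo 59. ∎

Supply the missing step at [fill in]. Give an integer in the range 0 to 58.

Multiply the listed residues: 12 · 9 · 44 = 108 → 4752.
Reducing modulo 59: 4752 = 80·59 + 32, so 44^41 ≡ 32.

32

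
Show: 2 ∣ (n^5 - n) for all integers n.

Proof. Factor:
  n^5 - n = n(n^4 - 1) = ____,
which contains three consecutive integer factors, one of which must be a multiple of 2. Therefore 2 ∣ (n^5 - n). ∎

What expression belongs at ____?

n^4 - 1 = (n^2 - 1)(n^2 + 1), and n^2 - 1 = (n-1)(n+1).
So n(n^4 - 1) = (n - 1)n(n + 1)(n^2 + 1).

(n - 1)n(n + 1)(n^2 + 1)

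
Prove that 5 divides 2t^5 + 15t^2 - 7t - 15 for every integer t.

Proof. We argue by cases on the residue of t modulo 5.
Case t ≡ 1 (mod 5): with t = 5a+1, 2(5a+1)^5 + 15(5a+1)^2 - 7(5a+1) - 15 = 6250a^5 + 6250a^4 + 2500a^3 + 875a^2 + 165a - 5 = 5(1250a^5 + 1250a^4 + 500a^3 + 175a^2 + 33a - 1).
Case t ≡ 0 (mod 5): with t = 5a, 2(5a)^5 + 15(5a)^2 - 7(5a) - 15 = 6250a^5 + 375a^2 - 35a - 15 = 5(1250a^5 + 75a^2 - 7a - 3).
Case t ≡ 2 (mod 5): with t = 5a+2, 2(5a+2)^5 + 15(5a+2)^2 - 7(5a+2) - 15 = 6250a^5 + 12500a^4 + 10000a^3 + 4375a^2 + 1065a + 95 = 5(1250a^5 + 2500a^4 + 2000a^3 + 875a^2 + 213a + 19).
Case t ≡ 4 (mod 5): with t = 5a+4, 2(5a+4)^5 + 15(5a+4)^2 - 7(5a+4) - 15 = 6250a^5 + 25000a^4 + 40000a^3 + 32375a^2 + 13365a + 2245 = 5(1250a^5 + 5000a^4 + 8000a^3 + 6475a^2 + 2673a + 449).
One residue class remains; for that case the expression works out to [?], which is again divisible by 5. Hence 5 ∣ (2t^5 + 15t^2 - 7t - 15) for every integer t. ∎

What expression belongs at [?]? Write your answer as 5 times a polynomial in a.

The residues treated are {1, 0, 2, 4}, so the missing case is t ≡ 3 (mod 5); write t = 5a+3.
Then 2(5a+3)^5 + 15(5a+3)^2 - 7(5a+3) - 15 = 6250a^5 + 18750a^4 + 22500a^3 + 13875a^2 + 4465a + 585 = 5(1250a^5 + 3750a^4 + 4500a^3 + 2775a^2 + 893a + 117).

5(1250a^5 + 3750a^4 + 4500a^3 + 2775a^2 + 893a + 117)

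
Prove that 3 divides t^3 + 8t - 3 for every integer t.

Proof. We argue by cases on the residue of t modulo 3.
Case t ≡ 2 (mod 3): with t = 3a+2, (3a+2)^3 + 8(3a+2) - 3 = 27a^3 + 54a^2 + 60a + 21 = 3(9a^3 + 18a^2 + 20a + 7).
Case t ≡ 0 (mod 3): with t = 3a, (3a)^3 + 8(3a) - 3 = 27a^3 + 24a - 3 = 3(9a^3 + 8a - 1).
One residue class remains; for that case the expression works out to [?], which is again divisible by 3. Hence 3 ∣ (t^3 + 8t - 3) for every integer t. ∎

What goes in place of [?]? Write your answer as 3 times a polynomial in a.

3(9a^3 + 9a^2 + 11a + 2)

The residues treated are {2, 0}, so the missing case is t ≡ 1 (mod 3); write t = 3a+1.
Then (3a+1)^3 + 8(3a+1) - 3 = 27a^3 + 27a^2 + 33a + 6 = 3(9a^3 + 9a^2 + 11a + 2).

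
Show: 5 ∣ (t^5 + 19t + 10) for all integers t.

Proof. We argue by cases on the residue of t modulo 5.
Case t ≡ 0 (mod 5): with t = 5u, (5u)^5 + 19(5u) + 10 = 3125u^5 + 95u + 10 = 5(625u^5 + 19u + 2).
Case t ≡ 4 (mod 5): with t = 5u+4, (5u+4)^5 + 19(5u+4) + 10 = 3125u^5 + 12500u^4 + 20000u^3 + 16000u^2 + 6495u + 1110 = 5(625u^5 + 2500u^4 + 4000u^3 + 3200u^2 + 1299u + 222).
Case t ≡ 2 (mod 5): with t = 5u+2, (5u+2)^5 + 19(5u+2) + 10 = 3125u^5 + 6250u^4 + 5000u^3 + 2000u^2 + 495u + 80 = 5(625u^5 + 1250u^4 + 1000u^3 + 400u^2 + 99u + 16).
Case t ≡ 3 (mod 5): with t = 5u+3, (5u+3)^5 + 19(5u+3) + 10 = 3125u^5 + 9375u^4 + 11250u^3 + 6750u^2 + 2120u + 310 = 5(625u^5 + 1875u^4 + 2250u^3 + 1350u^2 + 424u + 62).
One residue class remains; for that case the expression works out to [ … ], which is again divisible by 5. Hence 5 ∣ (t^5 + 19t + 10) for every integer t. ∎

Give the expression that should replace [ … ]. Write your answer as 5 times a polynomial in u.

The residues treated are {0, 4, 2, 3}, so the missing case is t ≡ 1 (mod 5); write t = 5u+1.
Then (5u+1)^5 + 19(5u+1) + 10 = 3125u^5 + 3125u^4 + 1250u^3 + 250u^2 + 120u + 30 = 5(625u^5 + 625u^4 + 250u^3 + 50u^2 + 24u + 6).

5(625u^5 + 625u^4 + 250u^3 + 50u^2 + 24u + 6)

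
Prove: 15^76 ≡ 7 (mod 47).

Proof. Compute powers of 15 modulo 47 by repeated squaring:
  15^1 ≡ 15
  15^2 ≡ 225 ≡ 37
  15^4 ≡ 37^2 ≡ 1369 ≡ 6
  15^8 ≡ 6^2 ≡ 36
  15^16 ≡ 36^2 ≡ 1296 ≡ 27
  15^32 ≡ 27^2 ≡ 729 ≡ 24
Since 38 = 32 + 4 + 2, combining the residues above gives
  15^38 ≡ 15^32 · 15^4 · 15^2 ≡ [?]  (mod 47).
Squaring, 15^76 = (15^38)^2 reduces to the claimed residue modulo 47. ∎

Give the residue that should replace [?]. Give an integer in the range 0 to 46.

Multiply the listed residues: 24 · 6 · 37 = 144 → 5328.
Reducing modulo 47: 5328 = 113·47 + 17, so 15^38 ≡ 17.

17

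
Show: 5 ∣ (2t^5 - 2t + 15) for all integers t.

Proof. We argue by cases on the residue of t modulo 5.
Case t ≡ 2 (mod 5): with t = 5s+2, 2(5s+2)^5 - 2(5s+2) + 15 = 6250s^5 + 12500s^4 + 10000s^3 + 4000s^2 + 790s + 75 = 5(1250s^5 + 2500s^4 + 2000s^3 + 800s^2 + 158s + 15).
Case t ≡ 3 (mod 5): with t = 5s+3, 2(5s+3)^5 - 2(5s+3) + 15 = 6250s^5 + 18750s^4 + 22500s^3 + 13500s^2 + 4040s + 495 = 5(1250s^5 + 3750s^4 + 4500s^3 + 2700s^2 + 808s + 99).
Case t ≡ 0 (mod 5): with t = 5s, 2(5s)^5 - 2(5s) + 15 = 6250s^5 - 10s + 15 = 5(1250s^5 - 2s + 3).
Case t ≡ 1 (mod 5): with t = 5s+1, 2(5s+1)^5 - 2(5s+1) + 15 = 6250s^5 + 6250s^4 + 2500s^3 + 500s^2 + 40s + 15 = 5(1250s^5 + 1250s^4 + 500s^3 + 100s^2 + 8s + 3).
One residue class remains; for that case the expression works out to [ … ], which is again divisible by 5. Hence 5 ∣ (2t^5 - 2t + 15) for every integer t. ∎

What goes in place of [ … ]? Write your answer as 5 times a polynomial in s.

The residues treated are {2, 3, 0, 1}, so the missing case is t ≡ 4 (mod 5); write t = 5s+4.
Then 2(5s+4)^5 - 2(5s+4) + 15 = 6250s^5 + 25000s^4 + 40000s^3 + 32000s^2 + 12790s + 2055 = 5(1250s^5 + 5000s^4 + 8000s^3 + 6400s^2 + 2558s + 411).

5(1250s^5 + 5000s^4 + 8000s^3 + 6400s^2 + 2558s + 411)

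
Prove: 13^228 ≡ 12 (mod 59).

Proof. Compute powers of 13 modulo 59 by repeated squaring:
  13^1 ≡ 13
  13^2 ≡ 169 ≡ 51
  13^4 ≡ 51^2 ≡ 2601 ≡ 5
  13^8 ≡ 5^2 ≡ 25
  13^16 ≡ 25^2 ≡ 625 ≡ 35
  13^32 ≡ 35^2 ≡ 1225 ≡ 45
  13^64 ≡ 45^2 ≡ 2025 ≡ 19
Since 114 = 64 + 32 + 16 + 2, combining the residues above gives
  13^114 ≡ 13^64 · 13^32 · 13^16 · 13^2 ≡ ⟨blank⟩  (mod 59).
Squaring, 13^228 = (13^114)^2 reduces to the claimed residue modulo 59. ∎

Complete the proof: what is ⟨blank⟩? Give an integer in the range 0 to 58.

Multiply the listed residues: 19 · 45 · 35 · 51 = 855 → 29925 → 1526175.
Reducing modulo 59: 1526175 = 25867·59 + 22, so 13^114 ≡ 22.

22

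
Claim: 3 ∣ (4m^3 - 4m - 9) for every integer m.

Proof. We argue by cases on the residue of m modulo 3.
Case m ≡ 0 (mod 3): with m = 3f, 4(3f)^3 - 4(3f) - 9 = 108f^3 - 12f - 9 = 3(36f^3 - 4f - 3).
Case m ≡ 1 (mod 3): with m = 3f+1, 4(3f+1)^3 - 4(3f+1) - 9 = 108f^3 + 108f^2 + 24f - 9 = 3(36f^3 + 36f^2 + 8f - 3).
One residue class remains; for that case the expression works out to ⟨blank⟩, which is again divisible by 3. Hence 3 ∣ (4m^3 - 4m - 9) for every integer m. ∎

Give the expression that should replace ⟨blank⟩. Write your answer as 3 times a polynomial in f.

Only m ≡ 2 (mod 3) is unaccounted for. Put m = 3f+2:
4(3f+2)^3 - 4(3f+2) - 9 expands to 108f^3 + 216f^2 + 132f + 15,
and factoring out 3 leaves 3(36f^3 + 72f^2 + 44f + 5).

3(36f^3 + 72f^2 + 44f + 5)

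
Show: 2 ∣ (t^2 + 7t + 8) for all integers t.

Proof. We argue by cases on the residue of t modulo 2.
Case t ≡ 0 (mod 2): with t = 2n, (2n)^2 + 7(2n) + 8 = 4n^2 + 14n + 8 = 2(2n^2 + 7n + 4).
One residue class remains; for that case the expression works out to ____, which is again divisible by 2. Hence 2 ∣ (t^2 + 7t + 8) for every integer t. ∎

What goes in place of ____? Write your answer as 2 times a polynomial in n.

2(2n^2 + 9n + 8)

The residues treated are {0}, so the missing case is t ≡ 1 (mod 2); write t = 2n+1.
Then (2n+1)^2 + 7(2n+1) + 8 = 4n^2 + 18n + 16 = 2(2n^2 + 9n + 8).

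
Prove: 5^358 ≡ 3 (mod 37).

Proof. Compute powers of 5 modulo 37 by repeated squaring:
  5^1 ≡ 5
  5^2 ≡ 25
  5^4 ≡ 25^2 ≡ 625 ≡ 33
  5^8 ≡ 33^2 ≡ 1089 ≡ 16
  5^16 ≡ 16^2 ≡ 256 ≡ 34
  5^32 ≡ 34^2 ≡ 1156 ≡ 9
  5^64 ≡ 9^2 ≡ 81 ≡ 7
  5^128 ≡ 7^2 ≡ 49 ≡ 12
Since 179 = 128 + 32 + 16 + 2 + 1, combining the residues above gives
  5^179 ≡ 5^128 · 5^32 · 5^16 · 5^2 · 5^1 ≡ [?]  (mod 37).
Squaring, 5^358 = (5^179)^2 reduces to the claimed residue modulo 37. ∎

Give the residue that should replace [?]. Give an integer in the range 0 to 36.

5^128 · 5^32 · 5^16 · 5^2 · 5^1 ≡ 12 · 9 · 34 · 25 · 5 = 459000.
459000 mod 37 = 15, so 5^179 ≡ 15 (mod 37).

15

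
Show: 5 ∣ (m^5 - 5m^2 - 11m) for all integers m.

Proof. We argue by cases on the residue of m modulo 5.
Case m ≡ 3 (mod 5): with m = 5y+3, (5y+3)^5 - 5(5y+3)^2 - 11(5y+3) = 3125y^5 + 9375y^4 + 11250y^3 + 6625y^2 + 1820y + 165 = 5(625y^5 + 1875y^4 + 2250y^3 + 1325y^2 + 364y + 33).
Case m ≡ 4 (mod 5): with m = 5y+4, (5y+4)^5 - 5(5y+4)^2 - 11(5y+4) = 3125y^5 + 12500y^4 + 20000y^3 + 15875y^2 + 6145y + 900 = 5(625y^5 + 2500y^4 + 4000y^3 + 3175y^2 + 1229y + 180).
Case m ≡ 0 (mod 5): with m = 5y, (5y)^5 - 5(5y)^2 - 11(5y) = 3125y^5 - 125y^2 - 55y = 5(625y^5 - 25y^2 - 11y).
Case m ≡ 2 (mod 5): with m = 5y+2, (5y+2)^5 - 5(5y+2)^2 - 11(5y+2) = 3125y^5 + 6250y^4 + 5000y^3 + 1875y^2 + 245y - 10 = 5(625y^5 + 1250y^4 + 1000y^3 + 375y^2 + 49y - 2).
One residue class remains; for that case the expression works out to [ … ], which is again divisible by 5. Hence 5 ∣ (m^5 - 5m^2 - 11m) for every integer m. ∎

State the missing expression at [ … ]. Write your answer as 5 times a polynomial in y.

5(625y^5 + 625y^4 + 250y^3 + 25y^2 - 16y - 3)

Only m ≡ 1 (mod 5) is unaccounted for. Put m = 5y+1:
(5y+1)^5 - 5(5y+1)^2 - 11(5y+1) expands to 3125y^5 + 3125y^4 + 1250y^3 + 125y^2 - 80y - 15,
and factoring out 5 leaves 5(625y^5 + 625y^4 + 250y^3 + 25y^2 - 16y - 3).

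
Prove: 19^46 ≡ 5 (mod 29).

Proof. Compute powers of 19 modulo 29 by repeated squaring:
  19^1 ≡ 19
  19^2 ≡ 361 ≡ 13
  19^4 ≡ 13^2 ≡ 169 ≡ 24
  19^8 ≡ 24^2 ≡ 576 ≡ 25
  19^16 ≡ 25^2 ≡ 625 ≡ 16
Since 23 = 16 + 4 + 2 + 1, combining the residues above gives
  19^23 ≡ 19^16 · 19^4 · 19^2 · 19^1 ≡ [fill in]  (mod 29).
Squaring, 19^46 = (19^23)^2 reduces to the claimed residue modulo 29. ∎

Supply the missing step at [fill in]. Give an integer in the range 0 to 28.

18

Multiply the listed residues: 16 · 24 · 13 · 19 = 384 → 4992 → 94848.
Reducing modulo 29: 94848 = 3270·29 + 18, so 19^23 ≡ 18.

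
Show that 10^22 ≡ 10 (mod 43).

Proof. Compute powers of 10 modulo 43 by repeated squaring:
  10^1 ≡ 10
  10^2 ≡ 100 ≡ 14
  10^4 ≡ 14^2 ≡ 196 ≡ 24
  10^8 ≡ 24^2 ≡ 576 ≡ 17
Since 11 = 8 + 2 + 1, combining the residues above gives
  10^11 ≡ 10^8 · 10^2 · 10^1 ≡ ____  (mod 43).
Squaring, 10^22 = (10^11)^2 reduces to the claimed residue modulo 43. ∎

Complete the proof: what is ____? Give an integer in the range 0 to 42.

10^8 · 10^2 · 10^1 ≡ 17 · 14 · 10 = 2380.
2380 mod 43 = 15, so 10^11 ≡ 15 (mod 43).

15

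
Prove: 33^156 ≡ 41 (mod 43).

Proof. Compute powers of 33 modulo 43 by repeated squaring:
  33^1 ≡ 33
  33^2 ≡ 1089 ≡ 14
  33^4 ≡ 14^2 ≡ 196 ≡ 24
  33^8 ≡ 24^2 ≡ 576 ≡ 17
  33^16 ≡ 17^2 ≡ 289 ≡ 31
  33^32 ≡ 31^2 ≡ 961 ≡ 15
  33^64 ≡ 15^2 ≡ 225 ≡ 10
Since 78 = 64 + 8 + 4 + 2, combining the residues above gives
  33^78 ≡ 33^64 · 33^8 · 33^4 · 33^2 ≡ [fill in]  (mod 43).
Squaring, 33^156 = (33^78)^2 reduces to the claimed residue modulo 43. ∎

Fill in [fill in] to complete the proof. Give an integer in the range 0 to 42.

33^64 · 33^8 · 33^4 · 33^2 ≡ 10 · 17 · 24 · 14 = 57120.
57120 mod 43 = 16, so 33^78 ≡ 16 (mod 43).

16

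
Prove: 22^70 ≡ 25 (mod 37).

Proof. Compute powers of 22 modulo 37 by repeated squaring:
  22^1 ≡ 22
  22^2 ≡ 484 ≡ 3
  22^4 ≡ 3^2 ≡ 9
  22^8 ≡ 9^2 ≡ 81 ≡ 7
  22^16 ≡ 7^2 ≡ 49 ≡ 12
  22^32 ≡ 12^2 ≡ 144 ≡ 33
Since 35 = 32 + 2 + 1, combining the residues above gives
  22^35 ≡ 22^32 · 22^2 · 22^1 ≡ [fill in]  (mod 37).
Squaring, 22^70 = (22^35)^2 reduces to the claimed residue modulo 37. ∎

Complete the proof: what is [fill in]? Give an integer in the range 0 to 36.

32

22^32 · 22^2 · 22^1 ≡ 33 · 3 · 22 = 2178.
2178 mod 37 = 32, so 22^35 ≡ 32 (mod 37).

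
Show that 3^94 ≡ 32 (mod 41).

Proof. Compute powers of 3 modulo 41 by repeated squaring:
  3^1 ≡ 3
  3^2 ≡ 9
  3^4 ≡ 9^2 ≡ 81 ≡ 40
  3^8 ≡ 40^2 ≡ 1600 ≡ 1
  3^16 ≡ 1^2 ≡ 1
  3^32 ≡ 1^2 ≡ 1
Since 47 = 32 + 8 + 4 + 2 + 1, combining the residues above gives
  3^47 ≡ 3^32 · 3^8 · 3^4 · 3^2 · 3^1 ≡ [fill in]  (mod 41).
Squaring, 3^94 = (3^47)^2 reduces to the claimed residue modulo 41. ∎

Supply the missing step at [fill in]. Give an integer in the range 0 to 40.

3^32 · 3^8 · 3^4 · 3^2 · 3^1 ≡ 1 · 1 · 40 · 9 · 3 = 1080.
1080 mod 41 = 14, so 3^47 ≡ 14 (mod 41).

14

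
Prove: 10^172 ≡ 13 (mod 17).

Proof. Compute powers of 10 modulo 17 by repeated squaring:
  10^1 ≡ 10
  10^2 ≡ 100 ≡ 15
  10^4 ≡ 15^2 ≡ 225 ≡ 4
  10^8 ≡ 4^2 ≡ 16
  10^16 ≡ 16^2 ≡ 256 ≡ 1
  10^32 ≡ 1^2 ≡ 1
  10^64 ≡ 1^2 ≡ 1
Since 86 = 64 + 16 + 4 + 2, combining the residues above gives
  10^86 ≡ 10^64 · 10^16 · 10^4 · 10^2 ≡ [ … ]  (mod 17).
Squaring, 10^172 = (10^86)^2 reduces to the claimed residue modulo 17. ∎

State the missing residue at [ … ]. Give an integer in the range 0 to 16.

10^64 · 10^16 · 10^4 · 10^2 ≡ 1 · 1 · 4 · 15 = 60.
60 mod 17 = 9, so 10^86 ≡ 9 (mod 17).

9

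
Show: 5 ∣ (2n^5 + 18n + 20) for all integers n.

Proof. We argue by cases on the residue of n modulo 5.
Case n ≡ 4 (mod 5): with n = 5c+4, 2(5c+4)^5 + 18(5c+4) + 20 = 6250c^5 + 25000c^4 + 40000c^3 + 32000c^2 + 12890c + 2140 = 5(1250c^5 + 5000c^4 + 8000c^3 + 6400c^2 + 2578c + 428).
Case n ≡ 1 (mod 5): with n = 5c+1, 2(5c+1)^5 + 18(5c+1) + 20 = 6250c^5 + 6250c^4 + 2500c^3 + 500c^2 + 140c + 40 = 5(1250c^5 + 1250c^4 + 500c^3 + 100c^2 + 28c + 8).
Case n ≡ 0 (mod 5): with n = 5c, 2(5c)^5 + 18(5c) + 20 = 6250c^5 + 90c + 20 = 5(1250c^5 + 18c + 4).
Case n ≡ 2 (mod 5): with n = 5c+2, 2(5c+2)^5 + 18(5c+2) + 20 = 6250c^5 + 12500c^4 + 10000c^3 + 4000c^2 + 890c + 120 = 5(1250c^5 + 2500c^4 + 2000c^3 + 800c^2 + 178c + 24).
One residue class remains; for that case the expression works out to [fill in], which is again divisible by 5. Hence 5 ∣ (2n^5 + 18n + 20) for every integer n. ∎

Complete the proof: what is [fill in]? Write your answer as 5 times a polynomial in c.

5(1250c^5 + 3750c^4 + 4500c^3 + 2700c^2 + 828c + 112)

Only n ≡ 3 (mod 5) is unaccounted for. Put n = 5c+3:
2(5c+3)^5 + 18(5c+3) + 20 expands to 6250c^5 + 18750c^4 + 22500c^3 + 13500c^2 + 4140c + 560,
and factoring out 5 leaves 5(1250c^5 + 3750c^4 + 4500c^3 + 2700c^2 + 828c + 112).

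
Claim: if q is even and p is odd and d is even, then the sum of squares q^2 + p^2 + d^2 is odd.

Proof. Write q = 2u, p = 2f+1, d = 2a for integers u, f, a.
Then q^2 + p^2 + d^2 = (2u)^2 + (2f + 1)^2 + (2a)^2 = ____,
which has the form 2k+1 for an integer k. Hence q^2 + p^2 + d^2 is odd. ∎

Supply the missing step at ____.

(2u)^2 + (2f + 1)^2 + (2a)^2 = 4a^2 + 4f^2 + 4f + 4u^2 + 1
= 2(2a^2 + 2f^2 + 2f + 2u^2) + 1.
Since 2a^2 + 2f^2 + 2f + 2u^2 is an integer, the sum of squares is of the form 2k+1 for an integer k.

2(2a^2 + 2f^2 + 2f + 2u^2) + 1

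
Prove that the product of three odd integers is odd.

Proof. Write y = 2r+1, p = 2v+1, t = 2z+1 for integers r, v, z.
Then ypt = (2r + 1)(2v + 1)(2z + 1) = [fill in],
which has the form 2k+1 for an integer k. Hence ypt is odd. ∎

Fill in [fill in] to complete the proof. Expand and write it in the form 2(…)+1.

2(4rvz + 2rv + 2rz + r + 2vz + v + z) + 1

Expanding: (2r + 1)(2v + 1)(2z + 1) = 8rvz + 4rv + 4rz + 2r + 4vz + 2v + 2z + 1.
Every term except the constant is even, so this is 2(4rvz + 2rv + 2rz + r + 2vz + v + z) + 1,
and 4rvz + 2rv + 2rz + r + 2vz + v + z ∈ ℤ gives the required form.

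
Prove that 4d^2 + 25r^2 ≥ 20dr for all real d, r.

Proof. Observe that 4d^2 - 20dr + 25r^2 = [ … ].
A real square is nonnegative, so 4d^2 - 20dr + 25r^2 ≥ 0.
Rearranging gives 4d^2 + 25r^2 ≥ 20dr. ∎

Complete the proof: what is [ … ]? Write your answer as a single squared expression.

(2d - 5r)^2

4d^2 - 20dr + 25r^2 is a perfect-square trinomial: the outer terms are (2d)^2 and (5r)^2, and the cross term is -2·2d·5r.
So 4d^2 - 20dr + 25r^2 = (2d - 5r)^2 ≥ 0.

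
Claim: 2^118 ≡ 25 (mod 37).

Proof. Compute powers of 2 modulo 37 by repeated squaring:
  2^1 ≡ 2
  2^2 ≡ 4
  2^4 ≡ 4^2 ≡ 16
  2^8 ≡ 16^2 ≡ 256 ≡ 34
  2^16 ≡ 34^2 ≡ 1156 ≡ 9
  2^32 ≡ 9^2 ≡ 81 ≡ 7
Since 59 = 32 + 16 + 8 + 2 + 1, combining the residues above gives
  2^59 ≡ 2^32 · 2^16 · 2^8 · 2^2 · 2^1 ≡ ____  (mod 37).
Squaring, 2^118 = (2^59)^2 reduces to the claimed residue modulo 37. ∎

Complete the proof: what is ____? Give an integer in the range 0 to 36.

5

2^32 · 2^16 · 2^8 · 2^2 · 2^1 ≡ 7 · 9 · 34 · 4 · 2 = 17136.
17136 mod 37 = 5, so 2^59 ≡ 5 (mod 37).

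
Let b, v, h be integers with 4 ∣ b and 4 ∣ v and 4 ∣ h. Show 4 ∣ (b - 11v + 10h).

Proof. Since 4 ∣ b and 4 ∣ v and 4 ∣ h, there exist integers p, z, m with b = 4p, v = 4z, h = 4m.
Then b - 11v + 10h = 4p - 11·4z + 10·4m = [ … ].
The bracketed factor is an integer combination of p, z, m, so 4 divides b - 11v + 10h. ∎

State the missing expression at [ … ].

Pull the common 4 out of every term: 4p - 11·4z + 10·4m = 4(10m + p - 11z).
10m + p - 11z is an integer, which exhibits the divisibility.

4(10m + p - 11z)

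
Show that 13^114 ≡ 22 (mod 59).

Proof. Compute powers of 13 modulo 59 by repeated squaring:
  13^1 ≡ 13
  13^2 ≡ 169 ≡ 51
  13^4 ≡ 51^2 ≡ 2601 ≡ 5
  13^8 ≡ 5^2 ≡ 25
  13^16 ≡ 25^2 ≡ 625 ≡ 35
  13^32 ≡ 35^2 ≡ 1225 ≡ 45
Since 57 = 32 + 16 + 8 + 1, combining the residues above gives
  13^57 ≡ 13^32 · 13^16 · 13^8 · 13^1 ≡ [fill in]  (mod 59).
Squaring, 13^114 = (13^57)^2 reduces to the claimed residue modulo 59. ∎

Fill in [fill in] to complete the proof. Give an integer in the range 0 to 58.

50

Multiply the listed residues: 45 · 35 · 25 · 13 = 1575 → 39375 → 511875.
Reducing modulo 59: 511875 = 8675·59 + 50, so 13^57 ≡ 50.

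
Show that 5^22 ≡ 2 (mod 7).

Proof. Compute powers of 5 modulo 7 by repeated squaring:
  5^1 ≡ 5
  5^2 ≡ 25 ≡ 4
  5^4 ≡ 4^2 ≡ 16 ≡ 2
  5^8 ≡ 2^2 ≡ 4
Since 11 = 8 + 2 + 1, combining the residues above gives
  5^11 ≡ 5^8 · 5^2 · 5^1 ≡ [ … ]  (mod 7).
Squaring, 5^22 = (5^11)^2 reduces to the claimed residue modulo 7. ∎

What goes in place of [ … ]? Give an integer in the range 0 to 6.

3

5^8 · 5^2 · 5^1 ≡ 4 · 4 · 5 = 80.
80 mod 7 = 3, so 5^11 ≡ 3 (mod 7).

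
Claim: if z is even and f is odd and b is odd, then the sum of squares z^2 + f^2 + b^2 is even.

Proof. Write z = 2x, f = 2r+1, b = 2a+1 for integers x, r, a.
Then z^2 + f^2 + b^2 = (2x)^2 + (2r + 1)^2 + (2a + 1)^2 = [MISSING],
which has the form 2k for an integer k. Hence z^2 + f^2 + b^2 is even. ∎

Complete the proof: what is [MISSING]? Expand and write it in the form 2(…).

2(2a^2 + 2a + 2r^2 + 2r + 2x^2 + 1)

(2x)^2 + (2r + 1)^2 + (2a + 1)^2 = 4a^2 + 4a + 4r^2 + 4r + 4x^2 + 2
= 2(2a^2 + 2a + 2r^2 + 2r + 2x^2 + 1).
Since 2a^2 + 2a + 2r^2 + 2r + 2x^2 + 1 is an integer, the sum of squares is of the form 2k for an integer k.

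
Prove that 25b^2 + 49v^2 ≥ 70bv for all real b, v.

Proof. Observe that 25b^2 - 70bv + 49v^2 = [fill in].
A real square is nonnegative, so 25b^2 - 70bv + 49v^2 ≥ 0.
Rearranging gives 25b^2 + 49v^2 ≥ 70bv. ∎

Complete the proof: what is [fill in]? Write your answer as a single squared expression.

(5b - 7v)^2

25b^2 - 70bv + 49v^2 is a perfect-square trinomial: the outer terms are (5b)^2 and (7v)^2, and the cross term is -2·5b·7v.
So 25b^2 - 70bv + 49v^2 = (5b - 7v)^2 ≥ 0.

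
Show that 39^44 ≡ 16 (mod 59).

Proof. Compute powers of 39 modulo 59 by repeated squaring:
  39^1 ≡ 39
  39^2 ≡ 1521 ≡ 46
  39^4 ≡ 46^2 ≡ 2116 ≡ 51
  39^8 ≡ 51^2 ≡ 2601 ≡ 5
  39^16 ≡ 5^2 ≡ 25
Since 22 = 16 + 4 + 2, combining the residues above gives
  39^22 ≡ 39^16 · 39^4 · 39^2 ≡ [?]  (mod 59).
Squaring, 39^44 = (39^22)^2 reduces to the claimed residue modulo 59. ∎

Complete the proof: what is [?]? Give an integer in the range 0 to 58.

39^16 · 39^4 · 39^2 ≡ 25 · 51 · 46 = 58650.
58650 mod 59 = 4, so 39^22 ≡ 4 (mod 59).

4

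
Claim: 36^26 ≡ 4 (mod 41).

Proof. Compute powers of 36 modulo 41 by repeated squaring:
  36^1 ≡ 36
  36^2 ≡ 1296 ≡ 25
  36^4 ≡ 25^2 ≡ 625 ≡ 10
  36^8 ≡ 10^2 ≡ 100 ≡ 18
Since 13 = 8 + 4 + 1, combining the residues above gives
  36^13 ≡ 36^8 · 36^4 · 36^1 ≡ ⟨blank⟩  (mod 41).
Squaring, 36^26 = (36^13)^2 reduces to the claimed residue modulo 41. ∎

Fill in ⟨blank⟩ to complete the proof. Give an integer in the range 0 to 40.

36^8 · 36^4 · 36^1 ≡ 18 · 10 · 36 = 6480.
6480 mod 41 = 2, so 36^13 ≡ 2 (mod 41).

2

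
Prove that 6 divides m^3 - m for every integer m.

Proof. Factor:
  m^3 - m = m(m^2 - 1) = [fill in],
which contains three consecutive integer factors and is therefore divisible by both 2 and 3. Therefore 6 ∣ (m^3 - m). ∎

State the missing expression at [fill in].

m(m^2 - 1) = m(m - 1)(m + 1) = (m - 1)m(m + 1).
These three factors are consecutive integers, so their product is divisible by 6.

(m - 1)m(m + 1)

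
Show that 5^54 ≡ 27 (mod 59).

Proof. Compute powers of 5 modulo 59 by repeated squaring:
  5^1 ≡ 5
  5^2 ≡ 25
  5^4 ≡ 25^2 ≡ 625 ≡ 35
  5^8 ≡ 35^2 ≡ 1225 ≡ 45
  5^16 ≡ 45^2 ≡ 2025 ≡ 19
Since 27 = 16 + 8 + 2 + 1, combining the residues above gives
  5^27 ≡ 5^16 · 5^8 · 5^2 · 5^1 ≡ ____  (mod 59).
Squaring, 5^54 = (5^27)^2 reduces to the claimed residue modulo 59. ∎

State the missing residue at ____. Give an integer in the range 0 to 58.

26

Multiply the listed residues: 19 · 45 · 25 · 5 = 855 → 21375 → 106875.
Reducing modulo 59: 106875 = 1811·59 + 26, so 5^27 ≡ 26.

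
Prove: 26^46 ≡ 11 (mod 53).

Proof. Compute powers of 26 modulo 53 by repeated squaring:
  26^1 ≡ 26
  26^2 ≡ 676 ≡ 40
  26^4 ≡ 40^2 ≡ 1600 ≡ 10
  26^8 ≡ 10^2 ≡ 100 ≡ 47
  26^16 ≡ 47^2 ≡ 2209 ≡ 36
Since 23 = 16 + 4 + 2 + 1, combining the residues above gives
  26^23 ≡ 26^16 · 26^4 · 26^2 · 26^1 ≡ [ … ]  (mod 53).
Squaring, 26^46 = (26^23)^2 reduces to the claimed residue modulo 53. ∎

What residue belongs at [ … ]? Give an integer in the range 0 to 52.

Multiply the listed residues: 36 · 10 · 40 · 26 = 360 → 14400 → 374400.
Reducing modulo 53: 374400 = 7064·53 + 8, so 26^23 ≡ 8.

8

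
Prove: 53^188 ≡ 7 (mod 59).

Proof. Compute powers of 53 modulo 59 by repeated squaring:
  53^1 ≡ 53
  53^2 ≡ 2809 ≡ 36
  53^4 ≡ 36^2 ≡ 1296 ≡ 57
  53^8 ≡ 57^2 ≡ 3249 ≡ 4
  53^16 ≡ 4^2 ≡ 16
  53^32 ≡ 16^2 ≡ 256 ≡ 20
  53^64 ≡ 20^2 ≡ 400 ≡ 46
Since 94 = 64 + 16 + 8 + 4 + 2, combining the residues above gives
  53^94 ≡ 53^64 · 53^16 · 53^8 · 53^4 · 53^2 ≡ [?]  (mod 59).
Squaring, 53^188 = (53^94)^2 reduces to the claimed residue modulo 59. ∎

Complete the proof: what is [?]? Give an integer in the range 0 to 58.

Multiply the listed residues: 46 · 16 · 4 · 57 · 36 = 736 → 2944 → 167808 → 6041088.
Reducing modulo 59: 6041088 = 102391·59 + 19, so 53^94 ≡ 19.

19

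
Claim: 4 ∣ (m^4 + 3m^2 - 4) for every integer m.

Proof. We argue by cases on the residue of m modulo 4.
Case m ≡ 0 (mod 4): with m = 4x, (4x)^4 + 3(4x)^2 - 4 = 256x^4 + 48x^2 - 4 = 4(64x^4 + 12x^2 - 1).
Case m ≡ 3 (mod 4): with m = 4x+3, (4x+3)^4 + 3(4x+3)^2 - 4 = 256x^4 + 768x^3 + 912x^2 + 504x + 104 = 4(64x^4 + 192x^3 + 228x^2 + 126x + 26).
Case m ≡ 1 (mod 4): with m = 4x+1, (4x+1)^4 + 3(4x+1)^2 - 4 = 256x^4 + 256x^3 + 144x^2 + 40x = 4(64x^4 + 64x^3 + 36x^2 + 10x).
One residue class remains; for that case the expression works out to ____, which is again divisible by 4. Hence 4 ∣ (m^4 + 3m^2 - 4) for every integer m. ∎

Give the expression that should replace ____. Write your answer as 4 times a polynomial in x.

4(64x^4 + 128x^3 + 108x^2 + 44x + 6)

The residues treated are {0, 3, 1}, so the missing case is m ≡ 2 (mod 4); write m = 4x+2.
Then (4x+2)^4 + 3(4x+2)^2 - 4 = 256x^4 + 512x^3 + 432x^2 + 176x + 24 = 4(64x^4 + 128x^3 + 108x^2 + 44x + 6).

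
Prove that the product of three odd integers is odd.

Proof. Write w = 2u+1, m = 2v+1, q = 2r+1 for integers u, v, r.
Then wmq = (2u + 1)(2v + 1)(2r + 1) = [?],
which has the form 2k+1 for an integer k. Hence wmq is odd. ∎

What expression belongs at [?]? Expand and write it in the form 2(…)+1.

Expanding: (2u + 1)(2v + 1)(2r + 1) = 8ruv + 4ru + 4rv + 2r + 4uv + 2u + 2v + 1.
Every term except the constant is even, so this is 2(4ruv + 2ru + 2rv + r + 2uv + u + v) + 1,
and 4ruv + 2ru + 2rv + r + 2uv + u + v ∈ ℤ gives the required form.

2(4ruv + 2ru + 2rv + r + 2uv + u + v) + 1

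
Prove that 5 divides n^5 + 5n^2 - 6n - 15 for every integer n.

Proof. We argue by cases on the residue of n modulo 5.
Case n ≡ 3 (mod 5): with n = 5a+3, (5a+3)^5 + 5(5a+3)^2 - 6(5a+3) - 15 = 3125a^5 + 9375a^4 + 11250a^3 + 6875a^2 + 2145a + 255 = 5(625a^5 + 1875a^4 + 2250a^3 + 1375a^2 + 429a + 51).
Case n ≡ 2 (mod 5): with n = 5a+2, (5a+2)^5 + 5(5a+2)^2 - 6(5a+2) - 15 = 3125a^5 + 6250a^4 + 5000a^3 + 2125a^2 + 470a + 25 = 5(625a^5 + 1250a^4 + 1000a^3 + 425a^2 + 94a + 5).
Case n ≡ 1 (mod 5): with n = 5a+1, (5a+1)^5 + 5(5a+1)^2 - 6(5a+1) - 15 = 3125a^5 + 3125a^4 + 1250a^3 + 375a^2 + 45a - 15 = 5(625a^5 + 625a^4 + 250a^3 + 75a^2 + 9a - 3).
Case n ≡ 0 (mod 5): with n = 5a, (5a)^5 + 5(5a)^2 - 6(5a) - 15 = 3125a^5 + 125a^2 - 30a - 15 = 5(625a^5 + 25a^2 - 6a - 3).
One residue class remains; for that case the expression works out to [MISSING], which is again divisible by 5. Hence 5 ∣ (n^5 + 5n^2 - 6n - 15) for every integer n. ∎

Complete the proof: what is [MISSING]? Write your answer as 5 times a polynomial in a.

5(625a^5 + 2500a^4 + 4000a^3 + 3225a^2 + 1314a + 213)

Only n ≡ 4 (mod 5) is unaccounted for. Put n = 5a+4:
(5a+4)^5 + 5(5a+4)^2 - 6(5a+4) - 15 expands to 3125a^5 + 12500a^4 + 20000a^3 + 16125a^2 + 6570a + 1065,
and factoring out 5 leaves 5(625a^5 + 2500a^4 + 4000a^3 + 3225a^2 + 1314a + 213).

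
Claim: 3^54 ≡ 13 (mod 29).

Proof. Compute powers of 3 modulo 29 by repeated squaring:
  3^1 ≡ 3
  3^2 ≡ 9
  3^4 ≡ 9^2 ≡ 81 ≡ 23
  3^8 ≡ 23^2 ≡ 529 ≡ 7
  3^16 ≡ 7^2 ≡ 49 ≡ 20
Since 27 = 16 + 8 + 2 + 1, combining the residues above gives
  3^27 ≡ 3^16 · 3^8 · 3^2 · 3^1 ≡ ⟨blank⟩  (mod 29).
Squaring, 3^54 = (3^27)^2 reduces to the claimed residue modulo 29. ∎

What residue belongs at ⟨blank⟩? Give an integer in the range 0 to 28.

3^16 · 3^8 · 3^2 · 3^1 ≡ 20 · 7 · 9 · 3 = 3780.
3780 mod 29 = 10, so 3^27 ≡ 10 (mod 29).

10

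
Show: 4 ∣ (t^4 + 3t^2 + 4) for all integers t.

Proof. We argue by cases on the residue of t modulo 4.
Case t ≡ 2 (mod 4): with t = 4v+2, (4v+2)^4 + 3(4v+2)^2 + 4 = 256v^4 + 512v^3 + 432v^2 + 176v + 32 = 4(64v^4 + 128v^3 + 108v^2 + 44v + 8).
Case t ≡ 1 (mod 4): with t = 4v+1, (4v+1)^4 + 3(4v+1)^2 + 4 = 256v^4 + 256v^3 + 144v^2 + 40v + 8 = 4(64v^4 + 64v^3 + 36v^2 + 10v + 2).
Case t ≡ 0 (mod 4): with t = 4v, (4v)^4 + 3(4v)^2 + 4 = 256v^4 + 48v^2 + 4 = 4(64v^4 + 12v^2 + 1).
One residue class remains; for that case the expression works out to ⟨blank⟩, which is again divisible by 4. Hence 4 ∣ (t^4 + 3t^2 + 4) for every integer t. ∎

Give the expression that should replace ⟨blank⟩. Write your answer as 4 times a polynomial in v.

Only t ≡ 3 (mod 4) is unaccounted for. Put t = 4v+3:
(4v+3)^4 + 3(4v+3)^2 + 4 expands to 256v^4 + 768v^3 + 912v^2 + 504v + 112,
and factoring out 4 leaves 4(64v^4 + 192v^3 + 228v^2 + 126v + 28).

4(64v^4 + 192v^3 + 228v^2 + 126v + 28)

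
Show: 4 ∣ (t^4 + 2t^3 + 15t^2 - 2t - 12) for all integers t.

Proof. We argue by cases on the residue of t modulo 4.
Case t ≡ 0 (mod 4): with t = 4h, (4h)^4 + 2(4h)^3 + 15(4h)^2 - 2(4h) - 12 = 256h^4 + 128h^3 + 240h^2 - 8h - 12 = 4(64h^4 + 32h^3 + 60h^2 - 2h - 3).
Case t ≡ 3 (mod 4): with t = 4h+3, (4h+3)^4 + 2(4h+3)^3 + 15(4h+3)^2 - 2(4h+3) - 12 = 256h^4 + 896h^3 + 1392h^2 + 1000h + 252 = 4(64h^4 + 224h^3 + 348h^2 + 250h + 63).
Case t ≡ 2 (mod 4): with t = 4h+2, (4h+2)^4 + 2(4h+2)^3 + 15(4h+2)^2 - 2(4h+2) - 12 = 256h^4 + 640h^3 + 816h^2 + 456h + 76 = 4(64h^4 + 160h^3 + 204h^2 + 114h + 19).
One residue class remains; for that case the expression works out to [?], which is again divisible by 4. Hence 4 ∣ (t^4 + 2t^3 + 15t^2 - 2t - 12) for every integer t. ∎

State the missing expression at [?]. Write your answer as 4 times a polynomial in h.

The residues treated are {0, 3, 2}, so the missing case is t ≡ 1 (mod 4); write t = 4h+1.
Then (4h+1)^4 + 2(4h+1)^3 + 15(4h+1)^2 - 2(4h+1) - 12 = 256h^4 + 384h^3 + 432h^2 + 152h + 4 = 4(64h^4 + 96h^3 + 108h^2 + 38h + 1).

4(64h^4 + 96h^3 + 108h^2 + 38h + 1)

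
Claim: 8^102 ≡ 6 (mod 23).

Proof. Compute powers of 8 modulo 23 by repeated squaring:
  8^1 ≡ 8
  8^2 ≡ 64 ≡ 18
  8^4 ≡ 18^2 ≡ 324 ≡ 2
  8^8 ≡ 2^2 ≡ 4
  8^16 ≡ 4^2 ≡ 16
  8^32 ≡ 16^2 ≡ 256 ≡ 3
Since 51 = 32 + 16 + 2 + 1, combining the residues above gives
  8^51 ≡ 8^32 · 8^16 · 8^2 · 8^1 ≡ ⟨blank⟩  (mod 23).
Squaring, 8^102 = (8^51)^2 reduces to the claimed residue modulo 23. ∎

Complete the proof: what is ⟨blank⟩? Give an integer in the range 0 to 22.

12

Multiply the listed residues: 3 · 16 · 18 · 8 = 48 → 864 → 6912.
Reducing modulo 23: 6912 = 300·23 + 12, so 8^51 ≡ 12.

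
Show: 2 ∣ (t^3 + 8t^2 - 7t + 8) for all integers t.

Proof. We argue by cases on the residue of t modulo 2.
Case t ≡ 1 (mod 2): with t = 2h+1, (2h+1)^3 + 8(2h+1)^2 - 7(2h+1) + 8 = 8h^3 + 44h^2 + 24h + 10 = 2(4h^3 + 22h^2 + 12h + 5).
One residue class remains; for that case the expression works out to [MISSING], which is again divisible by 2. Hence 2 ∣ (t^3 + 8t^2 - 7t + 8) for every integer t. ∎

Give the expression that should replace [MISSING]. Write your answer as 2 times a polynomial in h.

Only t ≡ 0 (mod 2) is unaccounted for. Put t = 2h:
(2h)^3 + 8(2h)^2 - 7(2h) + 8 expands to 8h^3 + 32h^2 - 14h + 8,
and factoring out 2 leaves 2(4h^3 + 16h^2 - 7h + 4).

2(4h^3 + 16h^2 - 7h + 4)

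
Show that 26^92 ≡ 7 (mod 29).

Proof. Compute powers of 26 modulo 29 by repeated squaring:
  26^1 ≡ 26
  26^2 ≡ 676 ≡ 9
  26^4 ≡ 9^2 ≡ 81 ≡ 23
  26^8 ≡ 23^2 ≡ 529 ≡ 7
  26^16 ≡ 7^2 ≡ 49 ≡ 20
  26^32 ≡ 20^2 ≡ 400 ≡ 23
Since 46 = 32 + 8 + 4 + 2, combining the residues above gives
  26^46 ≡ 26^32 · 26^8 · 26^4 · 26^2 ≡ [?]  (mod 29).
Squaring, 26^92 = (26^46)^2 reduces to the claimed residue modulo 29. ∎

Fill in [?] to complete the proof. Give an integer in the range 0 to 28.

6

Multiply the listed residues: 23 · 7 · 23 · 9 = 161 → 3703 → 33327.
Reducing modulo 29: 33327 = 1149·29 + 6, so 26^46 ≡ 6.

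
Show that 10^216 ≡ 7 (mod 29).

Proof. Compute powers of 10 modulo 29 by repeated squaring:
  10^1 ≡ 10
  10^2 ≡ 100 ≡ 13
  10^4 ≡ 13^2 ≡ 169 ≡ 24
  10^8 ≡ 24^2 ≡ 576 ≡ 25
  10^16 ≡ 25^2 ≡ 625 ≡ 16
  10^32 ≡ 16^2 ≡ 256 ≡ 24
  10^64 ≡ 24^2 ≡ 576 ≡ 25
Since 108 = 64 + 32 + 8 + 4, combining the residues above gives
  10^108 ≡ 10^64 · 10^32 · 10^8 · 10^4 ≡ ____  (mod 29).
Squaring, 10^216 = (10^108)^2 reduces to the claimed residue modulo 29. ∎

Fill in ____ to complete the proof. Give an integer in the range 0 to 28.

10^64 · 10^32 · 10^8 · 10^4 ≡ 25 · 24 · 25 · 24 = 360000.
360000 mod 29 = 23, so 10^108 ≡ 23 (mod 29).

23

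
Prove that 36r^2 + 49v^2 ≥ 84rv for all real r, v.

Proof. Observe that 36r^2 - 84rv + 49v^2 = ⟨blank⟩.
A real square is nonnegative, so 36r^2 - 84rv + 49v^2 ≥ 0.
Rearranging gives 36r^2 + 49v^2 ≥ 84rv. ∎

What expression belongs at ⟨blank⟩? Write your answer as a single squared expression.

36r^2 - 84rv + 49v^2 is a perfect-square trinomial: the outer terms are (6r)^2 and (7v)^2, and the cross term is -2·6r·7v.
So 36r^2 - 84rv + 49v^2 = (6r - 7v)^2 ≥ 0.

(6r - 7v)^2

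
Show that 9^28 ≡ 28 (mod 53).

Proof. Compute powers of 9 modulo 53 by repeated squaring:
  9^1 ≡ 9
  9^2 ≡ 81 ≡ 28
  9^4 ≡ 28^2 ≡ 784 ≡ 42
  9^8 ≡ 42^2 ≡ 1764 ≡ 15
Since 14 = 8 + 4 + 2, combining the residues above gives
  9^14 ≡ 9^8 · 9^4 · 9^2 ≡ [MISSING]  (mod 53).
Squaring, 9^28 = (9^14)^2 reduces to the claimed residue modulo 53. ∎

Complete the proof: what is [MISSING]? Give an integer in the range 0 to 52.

9^8 · 9^4 · 9^2 ≡ 15 · 42 · 28 = 17640.
17640 mod 53 = 44, so 9^14 ≡ 44 (mod 53).

44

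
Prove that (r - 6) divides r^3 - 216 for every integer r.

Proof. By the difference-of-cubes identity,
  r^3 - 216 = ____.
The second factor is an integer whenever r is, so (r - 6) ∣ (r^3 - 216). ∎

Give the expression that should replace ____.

a^3 - b^3 = (a - b)(a^2 + ab + b^2). With a = r, b = 6:
r^3 - 216 = (r - 6)(r^2 + 6r + 36).

(r - 6)(r^2 + 6r + 36)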